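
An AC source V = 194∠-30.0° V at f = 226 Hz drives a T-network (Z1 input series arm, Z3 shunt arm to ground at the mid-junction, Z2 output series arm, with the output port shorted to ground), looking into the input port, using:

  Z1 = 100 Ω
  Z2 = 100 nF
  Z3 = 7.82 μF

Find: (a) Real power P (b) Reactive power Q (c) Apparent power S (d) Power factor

Step 1 — Angular frequency: ω = 2π·f = 2π·226 = 1420 rad/s.
Step 2 — Component impedances:
  Z1: Z = R = 100 Ω
  Z2: Z = 1/(jωC) = -j/(ω·C) = 0 - j7042 Ω
  Z3: Z = 1/(jωC) = -j/(ω·C) = 0 - j90.05 Ω
Step 3 — With the output port shorted to ground, the output series arm Z2 runs from the junction to ground; the shunt arm Z3 also runs from the junction to ground. They appear in parallel: Z3 || Z2 = 0 - j88.92 Ω.
Step 4 — Series with input arm Z1: Z_in = Z1 + (Z3 || Z2) = 100 - j88.92 Ω = 133.8∠-41.6° Ω.
Step 5 — Source phasor: V = 194∠-30.0° V = 168 - j97 V.
Step 6 — Current: I = V / Z = 1.42 + j0.2926 A = 1.45∠11.6° A.
Step 7 — Complex power: S = V·I* = 210.2 - j186.9 VA.
Step 8 — Real power: P = Re(S) = 210.2 W.
Step 9 — Reactive power: Q = Im(S) = -186.9 VAR.
Step 10 — Apparent power: |S| = 281.3 VA.
Step 11 — Power factor: PF = P/|S| = 0.7473 (leading).

(a) P = 210.2 W  (b) Q = -186.9 VAR  (c) S = 281.3 VA  (d) PF = 0.7473 (leading)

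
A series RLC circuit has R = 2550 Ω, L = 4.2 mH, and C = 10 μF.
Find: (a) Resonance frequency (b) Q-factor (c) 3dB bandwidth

Step 1 — Resonance: ω₀ = 1/√(LC) = 1/√(0.0042·1e-05) = 4880 rad/s.
Step 2 — f₀ = ω₀/(2π) = 776.6 Hz.
Step 3 — Series Q: Q = ω₀L/R = 4880·0.0042/2550 = 0.008037.
Step 4 — Bandwidth: Δω = ω₀/Q = 6.071e+05 rad/s; BW = Δω/(2π) = 9.663e+04 Hz.

(a) f₀ = 776.6 Hz  (b) Q = 0.008037  (c) BW = 9.663e+04 Hz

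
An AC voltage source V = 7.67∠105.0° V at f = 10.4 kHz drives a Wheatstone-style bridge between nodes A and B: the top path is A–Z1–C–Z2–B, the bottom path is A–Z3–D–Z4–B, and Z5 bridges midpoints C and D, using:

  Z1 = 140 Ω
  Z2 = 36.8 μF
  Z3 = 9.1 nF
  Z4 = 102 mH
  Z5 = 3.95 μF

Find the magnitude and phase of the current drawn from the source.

Step 1 — Angular frequency: ω = 2π·f = 2π·1.04e+04 = 6.535e+04 rad/s.
Step 2 — Component impedances:
  Z1: Z = R = 140 Ω
  Z2: Z = 1/(jωC) = -j/(ω·C) = 0 - j0.4159 Ω
  Z3: Z = 1/(jωC) = -j/(ω·C) = 0 - j1682 Ω
  Z4: Z = jωL = j·6.535e+04·0.102 = 0 + j6665 Ω
  Z5: Z = 1/(jωC) = -j/(ω·C) = 0 - j3.874 Ω
Step 3 — Bridge requires nodal analysis (the Z5 bridge couples midpoints C and D, so the two paths cannot be reduced to a simple series/parallel combination). Setting node B to ground and injecting 1 A at node A, the 3-node admittance system at A, C, D solves to V_A = Z_AB = 139 - j11.96 Ω = 139.6∠-4.9° Ω.
Step 4 — Source phasor: V = 7.67∠105.0° V = -1.985 + j7.409 V.
Step 5 — Ohm's law: I = V / Z_total = (-1.985 + j7.409) / (139 - j11.96) = -0.01872 + j0.05167 A.
Step 6 — Convert to polar: |I| = 0.05496 A, ∠I = 109.9°.

I = 0.05496∠109.9° A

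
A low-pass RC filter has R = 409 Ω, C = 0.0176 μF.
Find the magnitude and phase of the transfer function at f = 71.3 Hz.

Step 1 — Angular frequency: ω = 2π·71.3 = 448 rad/s.
Step 2 — Transfer function: H(jω) = 1/(1 + jωRC).
Step 3 — Denominator: 1 + jωRC = 1 + j·448·409·1.76e-08 = 1 + j0.003225.
Step 4 — H = 1 - j0.003225.
Step 5 — Magnitude: |H| = 1 (-0.0 dB); phase: φ = -0.2°.

|H| = 1 (-0.0 dB), φ = -0.2°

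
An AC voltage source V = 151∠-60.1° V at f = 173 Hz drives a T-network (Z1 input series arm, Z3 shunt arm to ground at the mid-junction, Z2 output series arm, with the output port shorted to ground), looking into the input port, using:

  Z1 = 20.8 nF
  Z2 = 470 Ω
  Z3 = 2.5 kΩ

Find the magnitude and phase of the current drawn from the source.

Step 1 — Angular frequency: ω = 2π·f = 2π·173 = 1087 rad/s.
Step 2 — Component impedances:
  Z1: Z = 1/(jωC) = -j/(ω·C) = 0 - j4.423e+04 Ω
  Z2: Z = R = 470 Ω
  Z3: Z = R = 2500 Ω
Step 3 — With the output port shorted to ground, the output series arm Z2 runs from the junction to ground; the shunt arm Z3 also runs from the junction to ground. They appear in parallel: Z3 || Z2 = 395.6 Ω.
Step 4 — Series with input arm Z1: Z_in = Z1 + (Z3 || Z2) = 395.6 - j4.423e+04 Ω = 4.423e+04∠-89.5° Ω.
Step 5 — Source phasor: V = 151∠-60.1° V = 75.27 - j130.9 V.
Step 6 — Ohm's law: I = V / Z_total = (75.27 - j130.9) / (395.6 - j4.423e+04) = 0.002975 + j0.001675 A.
Step 7 — Convert to polar: |I| = 0.003414 A, ∠I = 29.4°.

I = 0.003414∠29.4° A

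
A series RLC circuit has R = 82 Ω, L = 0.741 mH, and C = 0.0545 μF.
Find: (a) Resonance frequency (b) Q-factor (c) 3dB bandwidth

Step 1 — Resonance: ω₀ = 1/√(LC) = 1/√(0.000741·5.45e-08) = 1.574e+05 rad/s.
Step 2 — f₀ = ω₀/(2π) = 2.504e+04 Hz.
Step 3 — Series Q: Q = ω₀L/R = 1.574e+05·0.000741/82 = 1.422.
Step 4 — Bandwidth: Δω = ω₀/Q = 1.107e+05 rad/s; BW = Δω/(2π) = 1.761e+04 Hz.

(a) f₀ = 2.504e+04 Hz  (b) Q = 1.422  (c) BW = 1.761e+04 Hz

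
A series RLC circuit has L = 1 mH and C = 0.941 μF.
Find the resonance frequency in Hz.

Step 1 — Resonance condition Im(Z)=0 gives ω₀ = 1/√(LC).
Step 2 — ω₀ = 1/√(0.001·9.41e-07) = 3.26e+04 rad/s.
Step 3 — f₀ = ω₀/(2π) = 5188 Hz.

f₀ = 5188 Hz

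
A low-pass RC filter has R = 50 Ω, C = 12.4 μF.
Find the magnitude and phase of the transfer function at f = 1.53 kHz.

Step 1 — Angular frequency: ω = 2π·1530 = 9613 rad/s.
Step 2 — Transfer function: H(jω) = 1/(1 + jωRC).
Step 3 — Denominator: 1 + jωRC = 1 + j·9613·50·1.24e-05 = 1 + j5.96.
Step 4 — H = 0.02738 - j0.1632.
Step 5 — Magnitude: |H| = 0.1655 (-15.6 dB); phase: φ = -80.5°.

|H| = 0.1655 (-15.6 dB), φ = -80.5°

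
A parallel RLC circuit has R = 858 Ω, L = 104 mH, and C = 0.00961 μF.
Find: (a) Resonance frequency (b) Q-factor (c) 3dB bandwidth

Step 1 — Resonance: ω₀ = 1/√(LC) = 1/√(0.104·9.61e-09) = 3.163e+04 rad/s.
Step 2 — f₀ = ω₀/(2π) = 5034 Hz.
Step 3 — Parallel Q: Q = R/(ω₀L) = 858/(3.163e+04·0.104) = 0.2608.
Step 4 — Bandwidth: Δω = ω₀/Q = 1.213e+05 rad/s; BW = Δω/(2π) = 1.93e+04 Hz.

(a) f₀ = 5034 Hz  (b) Q = 0.2608  (c) BW = 1.93e+04 Hz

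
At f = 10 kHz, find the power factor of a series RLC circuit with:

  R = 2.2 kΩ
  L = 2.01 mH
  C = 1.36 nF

Step 1 — Angular frequency: ω = 2π·f = 2π·1e+04 = 6.283e+04 rad/s.
Step 2 — Component impedances:
  R: Z = R = 2200 Ω
  L: Z = jωL = j·6.283e+04·0.00201 = 0 + j126.3 Ω
  C: Z = 1/(jωC) = -j/(ω·C) = 0 - j1.17e+04 Ω
Step 3 — Series combination: Z_total = R + L + C = 2200 - j1.158e+04 Ω = 1.178e+04∠-79.2° Ω.
Step 4 — Power factor: PF = cos(φ) = Re(Z)/|Z| = 2200/11783 = 0.1867.
Step 5 — Type: Im(Z) = -1.158e+04 ⇒ leading (phase φ = -79.2°).

PF = 0.1867 (leading, φ = -79.2°)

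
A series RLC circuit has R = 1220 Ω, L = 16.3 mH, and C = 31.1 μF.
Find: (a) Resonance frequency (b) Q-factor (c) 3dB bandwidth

Step 1 — Resonance: ω₀ = 1/√(LC) = 1/√(0.0163·3.11e-05) = 1405 rad/s.
Step 2 — f₀ = ω₀/(2π) = 223.5 Hz.
Step 3 — Series Q: Q = ω₀L/R = 1405·0.0163/1220 = 0.01877.
Step 4 — Bandwidth: Δω = ω₀/Q = 7.485e+04 rad/s; BW = Δω/(2π) = 1.191e+04 Hz.

(a) f₀ = 223.5 Hz  (b) Q = 0.01877  (c) BW = 1.191e+04 Hz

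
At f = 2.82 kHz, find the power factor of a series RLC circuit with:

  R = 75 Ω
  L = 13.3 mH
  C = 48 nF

Step 1 — Angular frequency: ω = 2π·f = 2π·2820 = 1.772e+04 rad/s.
Step 2 — Component impedances:
  R: Z = R = 75 Ω
  L: Z = jωL = j·1.772e+04·0.0133 = 0 + j235.7 Ω
  C: Z = 1/(jωC) = -j/(ω·C) = 0 - j1176 Ω
Step 3 — Series combination: Z_total = R + L + C = 75 - j940.1 Ω = 943.1∠-85.4° Ω.
Step 4 — Power factor: PF = cos(φ) = Re(Z)/|Z| = 75/943.1 = 0.07952.
Step 5 — Type: Im(Z) = -940.1 ⇒ leading (phase φ = -85.4°).

PF = 0.07952 (leading, φ = -85.4°)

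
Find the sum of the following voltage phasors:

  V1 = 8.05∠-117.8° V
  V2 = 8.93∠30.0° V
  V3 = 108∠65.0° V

Step 1 — Convert each phasor to rectangular form:
  V1 = 8.05·(cos(-117.8°) + j·sin(-117.8°)) = -3.754 - j7.121 V
  V2 = 8.93·(cos(30.0°) + j·sin(30.0°)) = 7.734 + j4.465 V
  V3 = 108·(cos(65.0°) + j·sin(65.0°)) = 45.64 + j97.88 V
Step 2 — Sum components: V_total = 49.62 + j95.23 V.
Step 3 — Convert to polar: |V_total| = 107.4 V, ∠V_total = 62.5°.

V_total = 107.4∠62.5° V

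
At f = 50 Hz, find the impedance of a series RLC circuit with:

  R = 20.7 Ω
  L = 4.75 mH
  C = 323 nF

Step 1 — Angular frequency: ω = 2π·f = 2π·50 = 314.2 rad/s.
Step 2 — Component impedances:
  R: Z = R = 20.7 Ω
  L: Z = jωL = j·314.2·0.00475 = 0 + j1.492 Ω
  C: Z = 1/(jωC) = -j/(ω·C) = 0 - j9855 Ω
Step 3 — Series combination: Z_total = R + L + C = 20.7 - j9853 Ω = 9853∠-89.9° Ω.

Z = 20.7 - j9853 Ω = 9853∠-89.9° Ω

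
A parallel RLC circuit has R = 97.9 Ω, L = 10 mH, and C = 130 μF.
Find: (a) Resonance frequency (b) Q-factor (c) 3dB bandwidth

Step 1 — Resonance: ω₀ = 1/√(LC) = 1/√(0.01·0.00013) = 877.1 rad/s.
Step 2 — f₀ = ω₀/(2π) = 139.6 Hz.
Step 3 — Parallel Q: Q = R/(ω₀L) = 97.9/(877.1·0.01) = 11.16.
Step 4 — Bandwidth: Δω = ω₀/Q = 78.57 rad/s; BW = Δω/(2π) = 12.51 Hz.

(a) f₀ = 139.6 Hz  (b) Q = 11.16  (c) BW = 12.51 Hz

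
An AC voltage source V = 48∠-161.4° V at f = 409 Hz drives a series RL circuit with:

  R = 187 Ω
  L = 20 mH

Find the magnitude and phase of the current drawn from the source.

Step 1 — Angular frequency: ω = 2π·f = 2π·409 = 2570 rad/s.
Step 2 — Component impedances:
  R: Z = R = 187 Ω
  L: Z = jωL = j·2570·0.02 = 0 + j51.4 Ω
Step 3 — Series combination: Z_total = R + L = 187 + j51.4 Ω = 193.9∠15.4° Ω.
Step 4 — Source phasor: V = 48∠-161.4° V = -45.49 - j15.31 V.
Step 5 — Ohm's law: I = V / Z_total = (-45.49 - j15.31) / (187 + j51.4) = -0.2471 - j0.01395 A.
Step 6 — Convert to polar: |I| = 0.2475 A, ∠I = -176.8°.

I = 0.2475∠-176.8° A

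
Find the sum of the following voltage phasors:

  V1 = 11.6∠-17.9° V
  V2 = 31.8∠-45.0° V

Step 1 — Convert each phasor to rectangular form:
  V1 = 11.6·(cos(-17.9°) + j·sin(-17.9°)) = 11.04 - j3.565 V
  V2 = 31.8·(cos(-45.0°) + j·sin(-45.0°)) = 22.49 - j22.49 V
Step 2 — Sum components: V_total = 33.52 - j26.05 V.
Step 3 — Convert to polar: |V_total| = 42.46 V, ∠V_total = -37.9°.

V_total = 42.46∠-37.9° V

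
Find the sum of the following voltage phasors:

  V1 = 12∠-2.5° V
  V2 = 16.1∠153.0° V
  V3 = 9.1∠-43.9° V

Step 1 — Convert each phasor to rectangular form:
  V1 = 12·(cos(-2.5°) + j·sin(-2.5°)) = 11.99 - j0.5234 V
  V2 = 16.1·(cos(153.0°) + j·sin(153.0°)) = -14.35 + j7.309 V
  V3 = 9.1·(cos(-43.9°) + j·sin(-43.9°)) = 6.557 - j6.31 V
Step 2 — Sum components: V_total = 4.2 + j0.4759 V.
Step 3 — Convert to polar: |V_total| = 4.227 V, ∠V_total = 6.5°.

V_total = 4.227∠6.5° V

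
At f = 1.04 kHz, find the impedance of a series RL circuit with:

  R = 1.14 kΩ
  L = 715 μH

Step 1 — Angular frequency: ω = 2π·f = 2π·1040 = 6535 rad/s.
Step 2 — Component impedances:
  R: Z = R = 1140 Ω
  L: Z = jωL = j·6535·0.000715 = 0 + j4.672 Ω
Step 3 — Series combination: Z_total = R + L = 1140 + j4.672 Ω = 1140∠0.2° Ω.

Z = 1140 + j4.672 Ω = 1140∠0.2° Ω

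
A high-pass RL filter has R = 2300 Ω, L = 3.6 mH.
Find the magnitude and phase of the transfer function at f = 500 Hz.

Step 1 — Angular frequency: ω = 2π·500 = 3142 rad/s.
Step 2 — Transfer function: H(jω) = jωL/(R + jωL).
Step 3 — Numerator jωL = j·11.31; denominator R + jωL = 2300 + j11.31.
Step 4 — H = 2.418e-05 + j0.004917.
Step 5 — Magnitude: |H| = 0.004917 (-46.2 dB); phase: φ = 89.7°.

|H| = 0.004917 (-46.2 dB), φ = 89.7°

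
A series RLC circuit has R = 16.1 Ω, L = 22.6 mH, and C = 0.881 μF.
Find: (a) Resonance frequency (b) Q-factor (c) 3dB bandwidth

Step 1 — Resonance condition Im(Z)=0 gives ω₀ = 1/√(LC).
Step 2 — ω₀ = 1/√(0.0226·8.81e-07) = 7087 rad/s.
Step 3 — f₀ = ω₀/(2π) = 1128 Hz.
Step 4 — Series Q: Q = ω₀L/R = 7087·0.0226/16.1 = 9.948.
Step 5 — 3dB bandwidth: Δω = ω₀/Q = 712.4 rad/s; BW = Δω/(2π) = 113.4 Hz.

(a) f₀ = 1128 Hz  (b) Q = 9.948  (c) BW = 113.4 Hz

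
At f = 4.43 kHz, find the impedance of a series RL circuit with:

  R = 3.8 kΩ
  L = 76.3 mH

Step 1 — Angular frequency: ω = 2π·f = 2π·4430 = 2.783e+04 rad/s.
Step 2 — Component impedances:
  R: Z = R = 3800 Ω
  L: Z = jωL = j·2.783e+04·0.0763 = 0 + j2124 Ω
Step 3 — Series combination: Z_total = R + L = 3800 + j2124 Ω = 4353∠29.2° Ω.

Z = 3800 + j2124 Ω = 4353∠29.2° Ω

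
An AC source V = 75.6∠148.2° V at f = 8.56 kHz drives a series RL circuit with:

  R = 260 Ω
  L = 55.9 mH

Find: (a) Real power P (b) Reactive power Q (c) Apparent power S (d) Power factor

Step 1 — Angular frequency: ω = 2π·f = 2π·8560 = 5.378e+04 rad/s.
Step 2 — Component impedances:
  R: Z = R = 260 Ω
  L: Z = jωL = j·5.378e+04·0.0559 = 0 + j3007 Ω
Step 3 — Series combination: Z_total = R + L = 260 + j3007 Ω = 3018∠85.1° Ω.
Step 4 — Source phasor: V = 75.6∠148.2° V = -64.25 + j39.84 V.
Step 5 — Current: I = V / Z = 0.01132 + j0.02235 A = 0.02505∠63.1° A.
Step 6 — Complex power: S = V·I* = 0.1632 + j1.887 VA.
Step 7 — Real power: P = Re(S) = 0.1632 W.
Step 8 — Reactive power: Q = Im(S) = 1.887 VAR.
Step 9 — Apparent power: |S| = 1.894 VA.
Step 10 — Power factor: PF = P/|S| = 0.08616 (lagging).

(a) P = 0.1632 W  (b) Q = 1.887 VAR  (c) S = 1.894 VA  (d) PF = 0.08616 (lagging)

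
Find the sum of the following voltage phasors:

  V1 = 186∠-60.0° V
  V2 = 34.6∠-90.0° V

Step 1 — Convert each phasor to rectangular form:
  V1 = 186·(cos(-60.0°) + j·sin(-60.0°)) = 93 - j161.1 V
  V2 = 34.6·(cos(-90.0°) + j·sin(-90.0°)) = 0 - j34.6 V
Step 2 — Sum components: V_total = 93 - j195.7 V.
Step 3 — Convert to polar: |V_total| = 216.7 V, ∠V_total = -64.6°.

V_total = 216.7∠-64.6° V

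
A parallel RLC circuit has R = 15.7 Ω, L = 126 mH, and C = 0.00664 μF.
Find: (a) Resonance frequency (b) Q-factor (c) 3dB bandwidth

Step 1 — Resonance: ω₀ = 1/√(LC) = 1/√(0.126·6.64e-09) = 3.457e+04 rad/s.
Step 2 — f₀ = ω₀/(2π) = 5502 Hz.
Step 3 — Parallel Q: Q = R/(ω₀L) = 15.7/(3.457e+04·0.126) = 0.003604.
Step 4 — Bandwidth: Δω = ω₀/Q = 9.593e+06 rad/s; BW = Δω/(2π) = 1.527e+06 Hz.

(a) f₀ = 5502 Hz  (b) Q = 0.003604  (c) BW = 1.527e+06 Hz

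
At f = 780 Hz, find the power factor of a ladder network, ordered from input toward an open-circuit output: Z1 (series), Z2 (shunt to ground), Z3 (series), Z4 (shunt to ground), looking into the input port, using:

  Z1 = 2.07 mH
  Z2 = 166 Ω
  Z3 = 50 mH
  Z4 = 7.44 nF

Step 1 — Angular frequency: ω = 2π·f = 2π·780 = 4901 rad/s.
Step 2 — Component impedances:
  Z1: Z = jωL = j·4901·0.00207 = 0 + j10.14 Ω
  Z2: Z = R = 166 Ω
  Z3: Z = jωL = j·4901·0.05 = 0 + j245 Ω
  Z4: Z = 1/(jωC) = -j/(ω·C) = 0 - j2.743e+04 Ω
Step 3 — Ladder network (open output): work backward from the far end, alternating series and parallel combinations. Z_in = 166 + j9.131 Ω = 166.2∠3.1° Ω.
Step 4 — Power factor: PF = cos(φ) = Re(Z)/|Z| = 165.99/166.24 = 0.9985.
Step 5 — Type: Im(Z) = 9.131 ⇒ lagging (phase φ = 3.1°).

PF = 0.9985 (lagging, φ = 3.1°)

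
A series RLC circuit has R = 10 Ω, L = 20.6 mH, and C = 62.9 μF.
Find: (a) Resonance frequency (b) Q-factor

Step 1 — Resonance condition Im(Z)=0 gives ω₀ = 1/√(LC).
Step 2 — ω₀ = 1/√(0.0206·6.29e-05) = 878.5 rad/s.
Step 3 — f₀ = ω₀/(2π) = 139.8 Hz.
Step 4 — Series Q: Q = ω₀L/R = 878.5·0.0206/10 = 1.81.

(a) f₀ = 139.8 Hz  (b) Q = 1.81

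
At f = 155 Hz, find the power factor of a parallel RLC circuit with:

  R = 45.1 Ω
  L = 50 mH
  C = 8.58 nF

Step 1 — Angular frequency: ω = 2π·f = 2π·155 = 973.9 rad/s.
Step 2 — Component impedances:
  R: Z = R = 45.1 Ω
  L: Z = jωL = j·973.9·0.05 = 0 + j48.69 Ω
  C: Z = 1/(jωC) = -j/(ω·C) = 0 - j1.197e+05 Ω
Step 3 — Parallel combination: 1/Z_total = 1/R + 1/L + 1/C; Z_total = 24.29 + j22.48 Ω = 33.09∠42.8° Ω.
Step 4 — Power factor: PF = cos(φ) = Re(Z)/|Z| = 24.285/33.095 = 0.7338.
Step 5 — Type: Im(Z) = 22.48 ⇒ lagging (phase φ = 42.8°).

PF = 0.7338 (lagging, φ = 42.8°)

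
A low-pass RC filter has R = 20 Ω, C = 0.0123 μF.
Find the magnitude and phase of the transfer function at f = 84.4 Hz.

Step 1 — Angular frequency: ω = 2π·84.4 = 530.3 rad/s.
Step 2 — Transfer function: H(jω) = 1/(1 + jωRC).
Step 3 — Denominator: 1 + jωRC = 1 + j·530.3·20·1.23e-08 = 1 + j0.0001305.
Step 4 — H = 1 - j0.0001305.
Step 5 — Magnitude: |H| = 1 (-0.0 dB); phase: φ = -0.0°.

|H| = 1 (-0.0 dB), φ = -0.0°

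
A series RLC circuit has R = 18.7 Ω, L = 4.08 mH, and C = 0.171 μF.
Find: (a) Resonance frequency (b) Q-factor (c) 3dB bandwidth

Step 1 — Resonance: ω₀ = 1/√(LC) = 1/√(0.00408·1.71e-07) = 3.786e+04 rad/s.
Step 2 — f₀ = ω₀/(2π) = 6025 Hz.
Step 3 — Series Q: Q = ω₀L/R = 3.786e+04·0.00408/18.7 = 8.26.
Step 4 — Bandwidth: Δω = ω₀/Q = 4583 rad/s; BW = Δω/(2π) = 729.5 Hz.

(a) f₀ = 6025 Hz  (b) Q = 8.26  (c) BW = 729.5 Hz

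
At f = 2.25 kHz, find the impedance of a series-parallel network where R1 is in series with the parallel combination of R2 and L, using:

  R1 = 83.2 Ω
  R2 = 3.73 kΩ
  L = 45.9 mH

Step 1 — Angular frequency: ω = 2π·f = 2π·2250 = 1.414e+04 rad/s.
Step 2 — Component impedances:
  R1: Z = R = 83.2 Ω
  R2: Z = R = 3730 Ω
  L: Z = jωL = j·1.414e+04·0.0459 = 0 + j648.9 Ω
Step 3 — Parallel branch: R2 || L = 1/(1/R2 + 1/L) = 109.6 + j629.8 Ω.
Step 4 — Series with R1: Z_total = R1 + (R2 || L) = 192.8 + j629.8 Ω = 658.7∠73.0° Ω.

Z = 192.8 + j629.8 Ω = 658.7∠73.0° Ω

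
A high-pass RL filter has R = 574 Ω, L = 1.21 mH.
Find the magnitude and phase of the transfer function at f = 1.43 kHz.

Step 1 — Angular frequency: ω = 2π·1430 = 8985 rad/s.
Step 2 — Transfer function: H(jω) = jωL/(R + jωL).
Step 3 — Numerator jωL = j·10.87; denominator R + jωL = 574 + j10.87.
Step 4 — H = 0.0003586 + j0.01893.
Step 5 — Magnitude: |H| = 0.01894 (-34.5 dB); phase: φ = 88.9°.

|H| = 0.01894 (-34.5 dB), φ = 88.9°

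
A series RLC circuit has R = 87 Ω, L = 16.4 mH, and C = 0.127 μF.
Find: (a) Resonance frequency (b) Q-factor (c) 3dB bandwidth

Step 1 — Resonance: ω₀ = 1/√(LC) = 1/√(0.0164·1.27e-07) = 2.191e+04 rad/s.
Step 2 — f₀ = ω₀/(2π) = 3487 Hz.
Step 3 — Series Q: Q = ω₀L/R = 2.191e+04·0.0164/87 = 4.13.
Step 4 — Bandwidth: Δω = ω₀/Q = 5305 rad/s; BW = Δω/(2π) = 844.3 Hz.

(a) f₀ = 3487 Hz  (b) Q = 4.13  (c) BW = 844.3 Hz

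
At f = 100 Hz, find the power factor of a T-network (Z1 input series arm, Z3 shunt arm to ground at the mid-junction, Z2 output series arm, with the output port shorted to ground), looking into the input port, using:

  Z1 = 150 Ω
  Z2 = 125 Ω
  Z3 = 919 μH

Step 1 — Angular frequency: ω = 2π·f = 2π·100 = 628.3 rad/s.
Step 2 — Component impedances:
  Z1: Z = R = 150 Ω
  Z2: Z = R = 125 Ω
  Z3: Z = jωL = j·628.3·0.000919 = 0 + j0.5774 Ω
Step 3 — With the output port shorted to ground, the output series arm Z2 runs from the junction to ground; the shunt arm Z3 also runs from the junction to ground. They appear in parallel: Z3 || Z2 = 0.002667 + j0.5774 Ω.
Step 4 — Series with input arm Z1: Z_in = Z1 + (Z3 || Z2) = 150 + j0.5774 Ω = 150∠0.2° Ω.
Step 5 — Power factor: PF = cos(φ) = Re(Z)/|Z| = 150/150 = 1.
Step 6 — Type: Im(Z) = 0.5774 ⇒ lagging (phase φ = 0.2°).

PF = 1 (lagging, φ = 0.2°)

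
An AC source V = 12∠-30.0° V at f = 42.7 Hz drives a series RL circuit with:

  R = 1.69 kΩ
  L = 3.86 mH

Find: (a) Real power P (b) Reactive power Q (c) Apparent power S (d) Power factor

Step 1 — Angular frequency: ω = 2π·f = 2π·42.7 = 268.3 rad/s.
Step 2 — Component impedances:
  R: Z = R = 1690 Ω
  L: Z = jωL = j·268.3·0.00386 = 0 + j1.036 Ω
Step 3 — Series combination: Z_total = R + L = 1690 + j1.036 Ω = 1690∠0.0° Ω.
Step 4 — Source phasor: V = 12∠-30.0° V = 10.39 - j6 V.
Step 5 — Current: I = V / Z = 0.006147 - j0.003554 A = 0.007101∠-30.0° A.
Step 6 — Complex power: S = V·I* = 0.08521 + j5.221e-05 VA.
Step 7 — Real power: P = Re(S) = 0.08521 W.
Step 8 — Reactive power: Q = Im(S) = 5.221e-05 VAR.
Step 9 — Apparent power: |S| = 0.08521 VA.
Step 10 — Power factor: PF = P/|S| = 1 (lagging).

(a) P = 0.08521 W  (b) Q = 5.221e-05 VAR  (c) S = 0.08521 VA  (d) PF = 1 (lagging)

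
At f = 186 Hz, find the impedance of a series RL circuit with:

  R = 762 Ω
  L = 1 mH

Step 1 — Angular frequency: ω = 2π·f = 2π·186 = 1169 rad/s.
Step 2 — Component impedances:
  R: Z = R = 762 Ω
  L: Z = jωL = j·1169·0.001 = 0 + j1.169 Ω
Step 3 — Series combination: Z_total = R + L = 762 + j1.169 Ω = 762∠0.1° Ω.

Z = 762 + j1.169 Ω = 762∠0.1° Ω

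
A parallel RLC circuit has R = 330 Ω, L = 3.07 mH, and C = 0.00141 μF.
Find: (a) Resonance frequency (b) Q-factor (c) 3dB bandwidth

Step 1 — Resonance: ω₀ = 1/√(LC) = 1/√(0.00307·1.41e-09) = 4.806e+05 rad/s.
Step 2 — f₀ = ω₀/(2π) = 7.65e+04 Hz.
Step 3 — Parallel Q: Q = R/(ω₀L) = 330/(4.806e+05·0.00307) = 0.2236.
Step 4 — Bandwidth: Δω = ω₀/Q = 2.149e+06 rad/s; BW = Δω/(2π) = 3.42e+05 Hz.

(a) f₀ = 7.65e+04 Hz  (b) Q = 0.2236  (c) BW = 3.42e+05 Hz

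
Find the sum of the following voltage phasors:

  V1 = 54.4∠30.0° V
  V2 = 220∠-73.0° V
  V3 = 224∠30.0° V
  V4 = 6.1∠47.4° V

Step 1 — Convert each phasor to rectangular form:
  V1 = 54.4·(cos(30.0°) + j·sin(30.0°)) = 47.11 + j27.2 V
  V2 = 220·(cos(-73.0°) + j·sin(-73.0°)) = 64.32 - j210.4 V
  V3 = 224·(cos(30.0°) + j·sin(30.0°)) = 194 + j112 V
  V4 = 6.1·(cos(47.4°) + j·sin(47.4°)) = 4.129 + j4.49 V
Step 2 — Sum components: V_total = 309.6 - j66.7 V.
Step 3 — Convert to polar: |V_total| = 316.7 V, ∠V_total = -12.2°.

V_total = 316.7∠-12.2° V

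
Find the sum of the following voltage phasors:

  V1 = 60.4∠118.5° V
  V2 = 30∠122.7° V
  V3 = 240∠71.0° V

Step 1 — Convert each phasor to rectangular form:
  V1 = 60.4·(cos(118.5°) + j·sin(118.5°)) = -28.82 + j53.08 V
  V2 = 30·(cos(122.7°) + j·sin(122.7°)) = -16.21 + j25.25 V
  V3 = 240·(cos(71.0°) + j·sin(71.0°)) = 78.14 + j226.9 V
Step 2 — Sum components: V_total = 33.11 + j305.3 V.
Step 3 — Convert to polar: |V_total| = 307 V, ∠V_total = 83.8°.

V_total = 307∠83.8° V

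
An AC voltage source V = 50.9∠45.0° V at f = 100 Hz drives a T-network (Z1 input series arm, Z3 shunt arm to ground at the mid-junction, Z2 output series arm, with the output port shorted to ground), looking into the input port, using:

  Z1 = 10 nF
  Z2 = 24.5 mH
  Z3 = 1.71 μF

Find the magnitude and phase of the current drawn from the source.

Step 1 — Angular frequency: ω = 2π·f = 2π·100 = 628.3 rad/s.
Step 2 — Component impedances:
  Z1: Z = 1/(jωC) = -j/(ω·C) = 0 - j1.592e+05 Ω
  Z2: Z = jωL = j·628.3·0.0245 = 0 + j15.39 Ω
  Z3: Z = 1/(jωC) = -j/(ω·C) = 0 - j930.7 Ω
Step 3 — With the output port shorted to ground, the output series arm Z2 runs from the junction to ground; the shunt arm Z3 also runs from the junction to ground. They appear in parallel: Z3 || Z2 = 0 + j15.65 Ω.
Step 4 — Series with input arm Z1: Z_in = Z1 + (Z3 || Z2) = 0 - j1.591e+05 Ω = 1.591e+05∠-90.0° Ω.
Step 5 — Source phasor: V = 50.9∠45.0° V = 35.99 + j35.99 V.
Step 6 — Ohm's law: I = V / Z_total = (35.99 + j35.99) / (0 - j1.591e+05) = -0.0002262 + j0.0002262 A.
Step 7 — Convert to polar: |I| = 0.0003198 A, ∠I = 135.0°.

I = 0.0003198∠135.0° A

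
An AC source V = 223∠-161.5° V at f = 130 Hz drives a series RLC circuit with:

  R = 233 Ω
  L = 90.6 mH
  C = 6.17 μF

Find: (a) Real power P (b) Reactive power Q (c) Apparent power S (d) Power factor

Step 1 — Angular frequency: ω = 2π·f = 2π·130 = 816.8 rad/s.
Step 2 — Component impedances:
  R: Z = R = 233 Ω
  L: Z = jωL = j·816.8·0.0906 = 0 + j74 Ω
  C: Z = 1/(jωC) = -j/(ω·C) = 0 - j198.4 Ω
Step 3 — Series combination: Z_total = R + L + C = 233 - j124.4 Ω = 264.1∠-28.1° Ω.
Step 4 — Source phasor: V = 223∠-161.5° V = -211.5 - j70.76 V.
Step 5 — Current: I = V / Z = -0.5801 - j0.6134 A = 0.8443∠-133.4° A.
Step 6 — Complex power: S = V·I* = 166.1 - j88.68 VA.
Step 7 — Real power: P = Re(S) = 166.1 W.
Step 8 — Reactive power: Q = Im(S) = -88.68 VAR.
Step 9 — Apparent power: |S| = 188.3 VA.
Step 10 — Power factor: PF = P/|S| = 0.8821 (leading).

(a) P = 166.1 W  (b) Q = -88.68 VAR  (c) S = 188.3 VA  (d) PF = 0.8821 (leading)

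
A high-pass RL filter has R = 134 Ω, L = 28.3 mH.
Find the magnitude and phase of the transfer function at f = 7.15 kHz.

Step 1 — Angular frequency: ω = 2π·7150 = 4.492e+04 rad/s.
Step 2 — Transfer function: H(jω) = jωL/(R + jωL).
Step 3 — Numerator jωL = j·1271; denominator R + jωL = 134 + j1271.
Step 4 — H = 0.989 + j0.1042.
Step 5 — Magnitude: |H| = 0.9945 (-0.0 dB); phase: φ = 6.0°.

|H| = 0.9945 (-0.0 dB), φ = 6.0°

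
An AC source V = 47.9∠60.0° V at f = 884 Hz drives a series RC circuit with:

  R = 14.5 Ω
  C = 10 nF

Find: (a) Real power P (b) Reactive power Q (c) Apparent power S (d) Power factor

Step 1 — Angular frequency: ω = 2π·f = 2π·884 = 5554 rad/s.
Step 2 — Component impedances:
  R: Z = R = 14.5 Ω
  C: Z = 1/(jωC) = -j/(ω·C) = 0 - j1.8e+04 Ω
Step 3 — Series combination: Z_total = R + C = 14.5 - j1.8e+04 Ω = 1.8e+04∠-90.0° Ω.
Step 4 — Source phasor: V = 47.9∠60.0° V = 23.95 + j41.48 V.
Step 5 — Current: I = V / Z = -0.002303 + j0.001332 A = 0.002661∠150.0° A.
Step 6 — Complex power: S = V·I* = 0.0001026 - j0.1274 VA.
Step 7 — Real power: P = Re(S) = 0.0001026 W.
Step 8 — Reactive power: Q = Im(S) = -0.1274 VAR.
Step 9 — Apparent power: |S| = 0.1274 VA.
Step 10 — Power factor: PF = P/|S| = 0.0008054 (leading).

(a) P = 0.0001026 W  (b) Q = -0.1274 VAR  (c) S = 0.1274 VA  (d) PF = 0.0008054 (leading)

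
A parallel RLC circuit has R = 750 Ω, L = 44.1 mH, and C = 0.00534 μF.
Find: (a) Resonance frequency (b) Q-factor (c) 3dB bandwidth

Step 1 — Resonance: ω₀ = 1/√(LC) = 1/√(0.0441·5.34e-09) = 6.516e+04 rad/s.
Step 2 — f₀ = ω₀/(2π) = 1.037e+04 Hz.
Step 3 — Parallel Q: Q = R/(ω₀L) = 750/(6.516e+04·0.0441) = 0.261.
Step 4 — Bandwidth: Δω = ω₀/Q = 2.497e+05 rad/s; BW = Δω/(2π) = 3.974e+04 Hz.

(a) f₀ = 1.037e+04 Hz  (b) Q = 0.261  (c) BW = 3.974e+04 Hz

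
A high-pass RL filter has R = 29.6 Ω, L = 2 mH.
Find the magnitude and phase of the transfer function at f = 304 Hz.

Step 1 — Angular frequency: ω = 2π·304 = 1910 rad/s.
Step 2 — Transfer function: H(jω) = jωL/(R + jωL).
Step 3 — Numerator jωL = j·3.82; denominator R + jωL = 29.6 + j3.82.
Step 4 — H = 0.01638 + j0.1269.
Step 5 — Magnitude: |H| = 0.128 (-17.9 dB); phase: φ = 82.6°.

|H| = 0.128 (-17.9 dB), φ = 82.6°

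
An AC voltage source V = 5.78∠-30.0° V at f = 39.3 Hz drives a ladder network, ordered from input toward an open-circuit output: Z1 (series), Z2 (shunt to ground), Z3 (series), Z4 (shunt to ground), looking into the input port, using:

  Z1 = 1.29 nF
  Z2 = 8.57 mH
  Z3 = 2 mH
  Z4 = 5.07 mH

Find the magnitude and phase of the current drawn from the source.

Step 1 — Angular frequency: ω = 2π·f = 2π·39.3 = 246.9 rad/s.
Step 2 — Component impedances:
  Z1: Z = 1/(jωC) = -j/(ω·C) = 0 - j3.139e+06 Ω
  Z2: Z = jωL = j·246.9·0.00857 = 0 + j2.116 Ω
  Z3: Z = jωL = j·246.9·0.002 = 0 + j0.4939 Ω
  Z4: Z = jωL = j·246.9·0.00507 = 0 + j1.252 Ω
Step 3 — Ladder network (open output): work backward from the far end, alternating series and parallel combinations. Z_in = 0 - j3.139e+06 Ω = 3.139e+06∠-90.0° Ω.
Step 4 — Source phasor: V = 5.78∠-30.0° V = 5.006 - j2.89 V.
Step 5 — Ohm's law: I = V / Z_total = (5.006 - j2.89) / (0 - j3.139e+06) = 9.206e-07 + j1.594e-06 A.
Step 6 — Convert to polar: |I| = 1.841e-06 A, ∠I = 60.0°.

I = 1.841e-06∠60.0° A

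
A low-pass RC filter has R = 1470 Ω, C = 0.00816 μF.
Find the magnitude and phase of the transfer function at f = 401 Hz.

Step 1 — Angular frequency: ω = 2π·401 = 2520 rad/s.
Step 2 — Transfer function: H(jω) = 1/(1 + jωRC).
Step 3 — Denominator: 1 + jωRC = 1 + j·2520·1470·8.16e-09 = 1 + j0.03022.
Step 4 — H = 0.9991 - j0.0302.
Step 5 — Magnitude: |H| = 0.9995 (-0.0 dB); phase: φ = -1.7°.

|H| = 0.9995 (-0.0 dB), φ = -1.7°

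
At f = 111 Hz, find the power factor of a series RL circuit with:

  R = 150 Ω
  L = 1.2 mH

Step 1 — Angular frequency: ω = 2π·f = 2π·111 = 697.4 rad/s.
Step 2 — Component impedances:
  R: Z = R = 150 Ω
  L: Z = jωL = j·697.4·0.0012 = 0 + j0.8369 Ω
Step 3 — Series combination: Z_total = R + L = 150 + j0.8369 Ω = 150∠0.3° Ω.
Step 4 — Power factor: PF = cos(φ) = Re(Z)/|Z| = 150/150 = 1.
Step 5 — Type: Im(Z) = 0.8369 ⇒ lagging (phase φ = 0.3°).

PF = 1 (lagging, φ = 0.3°)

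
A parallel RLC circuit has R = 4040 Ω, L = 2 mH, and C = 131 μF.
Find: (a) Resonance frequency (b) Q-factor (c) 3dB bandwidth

Step 1 — Resonance: ω₀ = 1/√(LC) = 1/√(0.002·0.000131) = 1954 rad/s.
Step 2 — f₀ = ω₀/(2π) = 310.9 Hz.
Step 3 — Parallel Q: Q = R/(ω₀L) = 4040/(1954·0.002) = 1034.
Step 4 — Bandwidth: Δω = ω₀/Q = 1.89 rad/s; BW = Δω/(2π) = 0.3007 Hz.

(a) f₀ = 310.9 Hz  (b) Q = 1034  (c) BW = 0.3007 Hz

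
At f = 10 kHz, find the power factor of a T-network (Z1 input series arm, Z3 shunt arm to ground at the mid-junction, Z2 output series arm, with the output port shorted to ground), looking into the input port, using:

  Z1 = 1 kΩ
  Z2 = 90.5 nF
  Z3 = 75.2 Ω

Step 1 — Angular frequency: ω = 2π·f = 2π·1e+04 = 6.283e+04 rad/s.
Step 2 — Component impedances:
  Z1: Z = R = 1000 Ω
  Z2: Z = 1/(jωC) = -j/(ω·C) = 0 - j175.9 Ω
  Z3: Z = R = 75.2 Ω
Step 3 — With the output port shorted to ground, the output series arm Z2 runs from the junction to ground; the shunt arm Z3 also runs from the junction to ground. They appear in parallel: Z3 || Z2 = 63.58 - j27.19 Ω.
Step 4 — Series with input arm Z1: Z_in = Z1 + (Z3 || Z2) = 1064 - j27.19 Ω = 1064∠-1.5° Ω.
Step 5 — Power factor: PF = cos(φ) = Re(Z)/|Z| = 1063.6/1063.9 = 0.9997.
Step 6 — Type: Im(Z) = -27.19 ⇒ leading (phase φ = -1.5°).

PF = 0.9997 (leading, φ = -1.5°)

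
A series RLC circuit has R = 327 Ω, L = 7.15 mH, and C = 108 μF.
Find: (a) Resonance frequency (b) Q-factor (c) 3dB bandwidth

Step 1 — Resonance: ω₀ = 1/√(LC) = 1/√(0.00715·0.000108) = 1138 rad/s.
Step 2 — f₀ = ω₀/(2π) = 181.1 Hz.
Step 3 — Series Q: Q = ω₀L/R = 1138·0.00715/327 = 0.02488.
Step 4 — Bandwidth: Δω = ω₀/Q = 4.573e+04 rad/s; BW = Δω/(2π) = 7279 Hz.

(a) f₀ = 181.1 Hz  (b) Q = 0.02488  (c) BW = 7279 Hz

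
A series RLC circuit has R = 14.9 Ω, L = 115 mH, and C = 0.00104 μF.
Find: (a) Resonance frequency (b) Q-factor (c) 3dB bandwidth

Step 1 — Resonance condition Im(Z)=0 gives ω₀ = 1/√(LC).
Step 2 — ω₀ = 1/√(0.115·1.04e-09) = 9.144e+04 rad/s.
Step 3 — f₀ = ω₀/(2π) = 1.455e+04 Hz.
Step 4 — Series Q: Q = ω₀L/R = 9.144e+04·0.115/14.9 = 705.7.
Step 5 — 3dB bandwidth: Δω = ω₀/Q = 129.6 rad/s; BW = Δω/(2π) = 20.62 Hz.

(a) f₀ = 1.455e+04 Hz  (b) Q = 705.7  (c) BW = 20.62 Hz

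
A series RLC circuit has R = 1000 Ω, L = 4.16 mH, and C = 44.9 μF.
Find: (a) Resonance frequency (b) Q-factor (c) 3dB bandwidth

Step 1 — Resonance: ω₀ = 1/√(LC) = 1/√(0.00416·4.49e-05) = 2314 rad/s.
Step 2 — f₀ = ω₀/(2π) = 368.3 Hz.
Step 3 — Series Q: Q = ω₀L/R = 2314·0.00416/1000 = 0.009626.
Step 4 — Bandwidth: Δω = ω₀/Q = 2.404e+05 rad/s; BW = Δω/(2π) = 3.826e+04 Hz.

(a) f₀ = 368.3 Hz  (b) Q = 0.009626  (c) BW = 3.826e+04 Hz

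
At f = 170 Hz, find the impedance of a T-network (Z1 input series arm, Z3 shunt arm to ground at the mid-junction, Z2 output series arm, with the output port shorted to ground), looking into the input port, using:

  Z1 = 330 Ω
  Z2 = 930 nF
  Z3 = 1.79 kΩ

Step 1 — Angular frequency: ω = 2π·f = 2π·170 = 1068 rad/s.
Step 2 — Component impedances:
  Z1: Z = R = 330 Ω
  Z2: Z = 1/(jωC) = -j/(ω·C) = 0 - j1007 Ω
  Z3: Z = R = 1790 Ω
Step 3 — With the output port shorted to ground, the output series arm Z2 runs from the junction to ground; the shunt arm Z3 also runs from the junction to ground. They appear in parallel: Z3 || Z2 = 430.1 - j764.8 Ω.
Step 4 — Series with input arm Z1: Z_in = Z1 + (Z3 || Z2) = 760.1 - j764.8 Ω = 1078∠-45.2° Ω.

Z = 760.1 - j764.8 Ω = 1078∠-45.2° Ω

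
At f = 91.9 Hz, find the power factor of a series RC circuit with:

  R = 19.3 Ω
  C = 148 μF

Step 1 — Angular frequency: ω = 2π·f = 2π·91.9 = 577.4 rad/s.
Step 2 — Component impedances:
  R: Z = R = 19.3 Ω
  C: Z = 1/(jωC) = -j/(ω·C) = 0 - j11.7 Ω
Step 3 — Series combination: Z_total = R + C = 19.3 - j11.7 Ω = 22.57∠-31.2° Ω.
Step 4 — Power factor: PF = cos(φ) = Re(Z)/|Z| = 19.3/22.57 = 0.8551.
Step 5 — Type: Im(Z) = -11.7 ⇒ leading (phase φ = -31.2°).

PF = 0.8551 (leading, φ = -31.2°)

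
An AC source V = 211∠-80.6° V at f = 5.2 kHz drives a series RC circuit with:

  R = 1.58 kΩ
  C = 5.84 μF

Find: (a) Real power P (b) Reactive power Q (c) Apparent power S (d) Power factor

Step 1 — Angular frequency: ω = 2π·f = 2π·5200 = 3.267e+04 rad/s.
Step 2 — Component impedances:
  R: Z = R = 1580 Ω
  C: Z = 1/(jωC) = -j/(ω·C) = 0 - j5.241 Ω
Step 3 — Series combination: Z_total = R + C = 1580 - j5.241 Ω = 1580∠-0.2° Ω.
Step 4 — Source phasor: V = 211∠-80.6° V = 34.46 - j208.2 V.
Step 5 — Current: I = V / Z = 0.02225 - j0.1317 A = 0.1335∠-80.4° A.
Step 6 — Complex power: S = V·I* = 28.18 - j0.09347 VA.
Step 7 — Real power: P = Re(S) = 28.18 W.
Step 8 — Reactive power: Q = Im(S) = -0.09347 VAR.
Step 9 — Apparent power: |S| = 28.18 VA.
Step 10 — Power factor: PF = P/|S| = 1 (leading).

(a) P = 28.18 W  (b) Q = -0.09347 VAR  (c) S = 28.18 VA  (d) PF = 1 (leading)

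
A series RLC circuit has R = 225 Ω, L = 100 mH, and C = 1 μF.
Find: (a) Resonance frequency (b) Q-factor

Step 1 — Resonance condition Im(Z)=0 gives ω₀ = 1/√(LC).
Step 2 — ω₀ = 1/√(0.1·1e-06) = 3162 rad/s.
Step 3 — f₀ = ω₀/(2π) = 503.3 Hz.
Step 4 — Series Q: Q = ω₀L/R = 3162·0.1/225 = 1.405.

(a) f₀ = 503.3 Hz  (b) Q = 1.405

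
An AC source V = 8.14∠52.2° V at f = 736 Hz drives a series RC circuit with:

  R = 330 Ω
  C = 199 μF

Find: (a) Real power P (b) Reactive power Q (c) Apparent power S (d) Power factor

Step 1 — Angular frequency: ω = 2π·f = 2π·736 = 4624 rad/s.
Step 2 — Component impedances:
  R: Z = R = 330 Ω
  C: Z = 1/(jωC) = -j/(ω·C) = 0 - j1.087 Ω
Step 3 — Series combination: Z_total = R + C = 330 - j1.087 Ω = 330∠-0.2° Ω.
Step 4 — Source phasor: V = 8.14∠52.2° V = 4.989 + j6.432 V.
Step 5 — Current: I = V / Z = 0.01505 + j0.01954 A = 0.02467∠52.4° A.
Step 6 — Complex power: S = V·I* = 0.2008 - j0.0006612 VA.
Step 7 — Real power: P = Re(S) = 0.2008 W.
Step 8 — Reactive power: Q = Im(S) = -0.0006612 VAR.
Step 9 — Apparent power: |S| = 0.2008 VA.
Step 10 — Power factor: PF = P/|S| = 1 (leading).

(a) P = 0.2008 W  (b) Q = -0.0006612 VAR  (c) S = 0.2008 VA  (d) PF = 1 (leading)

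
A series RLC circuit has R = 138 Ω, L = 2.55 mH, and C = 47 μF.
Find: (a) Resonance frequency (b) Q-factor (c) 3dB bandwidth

Step 1 — Resonance condition Im(Z)=0 gives ω₀ = 1/√(LC).
Step 2 — ω₀ = 1/√(0.00255·4.7e-05) = 2889 rad/s.
Step 3 — f₀ = ω₀/(2π) = 459.7 Hz.
Step 4 — Series Q: Q = ω₀L/R = 2889·0.00255/138 = 0.05338.
Step 5 — 3dB bandwidth: Δω = ω₀/Q = 5.412e+04 rad/s; BW = Δω/(2π) = 8613 Hz.

(a) f₀ = 459.7 Hz  (b) Q = 0.05338  (c) BW = 8613 Hz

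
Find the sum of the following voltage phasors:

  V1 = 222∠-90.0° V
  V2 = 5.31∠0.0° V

Step 1 — Convert each phasor to rectangular form:
  V1 = 222·(cos(-90.0°) + j·sin(-90.0°)) = 0 - j222 V
  V2 = 5.31·(cos(0.0°) + j·sin(0.0°)) = 5.31 V
Step 2 — Sum components: V_total = 5.31 - j222 V.
Step 3 — Convert to polar: |V_total| = 222.1 V, ∠V_total = -88.6°.

V_total = 222.1∠-88.6° V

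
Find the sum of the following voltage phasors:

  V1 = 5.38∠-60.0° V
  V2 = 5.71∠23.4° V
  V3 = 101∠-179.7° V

Step 1 — Convert each phasor to rectangular form:
  V1 = 5.38·(cos(-60.0°) + j·sin(-60.0°)) = 2.69 - j4.659 V
  V2 = 5.71·(cos(23.4°) + j·sin(23.4°)) = 5.24 + j2.268 V
  V3 = 101·(cos(-179.7°) + j·sin(-179.7°)) = -101 - j0.5288 V
Step 2 — Sum components: V_total = -93.07 - j2.92 V.
Step 3 — Convert to polar: |V_total| = 93.11 V, ∠V_total = -178.2°.

V_total = 93.11∠-178.2° V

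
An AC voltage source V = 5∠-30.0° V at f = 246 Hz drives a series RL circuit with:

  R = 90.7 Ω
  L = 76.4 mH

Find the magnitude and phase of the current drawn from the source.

Step 1 — Angular frequency: ω = 2π·f = 2π·246 = 1546 rad/s.
Step 2 — Component impedances:
  R: Z = R = 90.7 Ω
  L: Z = jωL = j·1546·0.0764 = 0 + j118.1 Ω
Step 3 — Series combination: Z_total = R + L = 90.7 + j118.1 Ω = 148.9∠52.5° Ω.
Step 4 — Source phasor: V = 5∠-30.0° V = 4.33 - j2.5 V.
Step 5 — Ohm's law: I = V / Z_total = (4.33 - j2.5) / (90.7 + j118.1) = 0.004398 - j0.03329 A.
Step 6 — Convert to polar: |I| = 0.03358 A, ∠I = -82.5°.

I = 0.03358∠-82.5° A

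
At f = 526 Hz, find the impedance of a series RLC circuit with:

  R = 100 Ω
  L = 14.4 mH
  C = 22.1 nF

Step 1 — Angular frequency: ω = 2π·f = 2π·526 = 3305 rad/s.
Step 2 — Component impedances:
  R: Z = R = 100 Ω
  L: Z = jωL = j·3305·0.0144 = 0 + j47.59 Ω
  C: Z = 1/(jωC) = -j/(ω·C) = 0 - j1.369e+04 Ω
Step 3 — Series combination: Z_total = R + L + C = 100 - j1.364e+04 Ω = 1.364e+04∠-89.6° Ω.

Z = 100 - j1.364e+04 Ω = 1.364e+04∠-89.6° Ω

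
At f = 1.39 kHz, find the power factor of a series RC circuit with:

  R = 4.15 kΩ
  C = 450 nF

Step 1 — Angular frequency: ω = 2π·f = 2π·1390 = 8734 rad/s.
Step 2 — Component impedances:
  R: Z = R = 4150 Ω
  C: Z = 1/(jωC) = -j/(ω·C) = 0 - j254.4 Ω
Step 3 — Series combination: Z_total = R + C = 4150 - j254.4 Ω = 4158∠-3.5° Ω.
Step 4 — Power factor: PF = cos(φ) = Re(Z)/|Z| = 4150/4158 = 0.9981.
Step 5 — Type: Im(Z) = -254.4 ⇒ leading (phase φ = -3.5°).

PF = 0.9981 (leading, φ = -3.5°)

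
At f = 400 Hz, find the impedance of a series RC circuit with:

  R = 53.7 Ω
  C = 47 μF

Step 1 — Angular frequency: ω = 2π·f = 2π·400 = 2513 rad/s.
Step 2 — Component impedances:
  R: Z = R = 53.7 Ω
  C: Z = 1/(jωC) = -j/(ω·C) = 0 - j8.466 Ω
Step 3 — Series combination: Z_total = R + C = 53.7 - j8.466 Ω = 54.36∠-9.0° Ω.

Z = 53.7 - j8.466 Ω = 54.36∠-9.0° Ω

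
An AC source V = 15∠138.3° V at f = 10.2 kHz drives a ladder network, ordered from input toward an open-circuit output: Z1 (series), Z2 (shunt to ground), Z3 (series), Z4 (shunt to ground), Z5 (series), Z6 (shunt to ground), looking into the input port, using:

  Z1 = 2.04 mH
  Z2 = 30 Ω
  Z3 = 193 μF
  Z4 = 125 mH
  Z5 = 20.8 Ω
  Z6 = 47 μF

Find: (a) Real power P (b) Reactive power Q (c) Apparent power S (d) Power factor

Step 1 — Angular frequency: ω = 2π·f = 2π·1.02e+04 = 6.409e+04 rad/s.
Step 2 — Component impedances:
  Z1: Z = jωL = j·6.409e+04·0.00204 = 0 + j130.7 Ω
  Z2: Z = R = 30 Ω
  Z3: Z = 1/(jωC) = -j/(ω·C) = 0 - j0.08085 Ω
  Z4: Z = jωL = j·6.409e+04·0.125 = 0 + j8011 Ω
  Z5: Z = R = 20.8 Ω
  Z6: Z = 1/(jωC) = -j/(ω·C) = 0 - j0.332 Ω
Step 3 — Ladder network (open output): work backward from the far end, alternating series and parallel combinations. Z_in = 12.28 + j130.6 Ω = 131.2∠84.6° Ω.
Step 4 — Source phasor: V = 15∠138.3° V = -11.2 + j9.978 V.
Step 5 — Current: I = V / Z = 0.06773 + j0.09212 A = 0.1143∠53.7° A.
Step 6 — Complex power: S = V·I* = 0.1606 + j1.708 VA.
Step 7 — Real power: P = Re(S) = 0.1606 W.
Step 8 — Reactive power: Q = Im(S) = 1.708 VAR.
Step 9 — Apparent power: |S| = 1.715 VA.
Step 10 — Power factor: PF = P/|S| = 0.09364 (lagging).

(a) P = 0.1606 W  (b) Q = 1.708 VAR  (c) S = 1.715 VA  (d) PF = 0.09364 (lagging)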